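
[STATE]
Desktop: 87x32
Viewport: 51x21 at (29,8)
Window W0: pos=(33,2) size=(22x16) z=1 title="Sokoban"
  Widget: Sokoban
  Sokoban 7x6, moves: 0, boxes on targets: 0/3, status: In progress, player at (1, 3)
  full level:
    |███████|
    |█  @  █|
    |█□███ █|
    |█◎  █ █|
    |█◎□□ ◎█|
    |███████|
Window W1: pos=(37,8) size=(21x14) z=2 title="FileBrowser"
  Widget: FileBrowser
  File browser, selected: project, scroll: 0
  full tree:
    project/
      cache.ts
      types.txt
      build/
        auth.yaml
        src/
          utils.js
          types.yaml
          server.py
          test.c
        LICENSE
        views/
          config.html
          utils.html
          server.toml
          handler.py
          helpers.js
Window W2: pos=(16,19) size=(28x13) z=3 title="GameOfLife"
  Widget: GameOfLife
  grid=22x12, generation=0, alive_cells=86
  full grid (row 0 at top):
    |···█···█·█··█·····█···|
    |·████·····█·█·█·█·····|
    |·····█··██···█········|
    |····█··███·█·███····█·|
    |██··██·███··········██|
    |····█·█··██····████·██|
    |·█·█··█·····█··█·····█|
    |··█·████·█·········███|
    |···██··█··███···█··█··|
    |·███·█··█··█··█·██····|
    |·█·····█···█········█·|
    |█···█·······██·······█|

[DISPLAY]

    ┃█◎ ┏━━━━━━━━━━━━━━━━━━━┓                      
    ┃█◎□┃ FileBrowser       ┃                      
    ┃███┠───────────────────┨                      
    ┃Mov┃> [-] project/     ┃                      
    ┃   ┃    cache.ts       ┃                      
    ┃   ┃    types.txt      ┃                      
    ┃   ┃    [+] build/     ┃                      
    ┃   ┃                   ┃                      
    ┃   ┃                   ┃                      
    ┗━━━┃                   ┃                      
        ┃                   ┃                      
━━━━━━━━━━━━━━┓             ┃                      
              ┃             ┃                      
──────────────┨━━━━━━━━━━━━━┛                      
              ┃                                    
·█········    ┃                                    
·███····█·    ┃                                    
········██    ┃                                    
···████·██    ┃                                    
█··█·····█    ┃                                    
·······███    ┃                                    


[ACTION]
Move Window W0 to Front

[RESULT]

    ┃█◎  █ █             ┃━━┓                      
    ┃█◎□□ ◎█             ┃  ┃                      
    ┃███████             ┃──┨                      
    ┃Moves: 0  0/3       ┃  ┃                      
    ┃                    ┃  ┃                      
    ┃                    ┃  ┃                      
    ┃                    ┃  ┃                      
    ┃                    ┃  ┃                      
    ┃                    ┃  ┃                      
    ┗━━━━━━━━━━━━━━━━━━━━┛  ┃                      
        ┃                   ┃                      
━━━━━━━━━━━━━━┓             ┃                      
              ┃             ┃                      
──────────────┨━━━━━━━━━━━━━┛                      
              ┃                                    
·█········    ┃                                    
·███····█·    ┃                                    
········██    ┃                                    
···████·██    ┃                                    
█··█·····█    ┃                                    
·······███    ┃                                    


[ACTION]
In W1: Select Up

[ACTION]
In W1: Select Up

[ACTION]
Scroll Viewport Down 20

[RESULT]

    ┃Moves: 0  0/3       ┃  ┃                      
    ┃                    ┃  ┃                      
    ┃                    ┃  ┃                      
    ┃                    ┃  ┃                      
    ┃                    ┃  ┃                      
    ┃                    ┃  ┃                      
    ┗━━━━━━━━━━━━━━━━━━━━┛  ┃                      
        ┃                   ┃                      
━━━━━━━━━━━━━━┓             ┃                      
              ┃             ┃                      
──────────────┨━━━━━━━━━━━━━┛                      
              ┃                                    
·█········    ┃                                    
·███····█·    ┃                                    
········██    ┃                                    
···████·██    ┃                                    
█··█·····█    ┃                                    
·······███    ┃                                    
█···█··█··    ┃                                    
··█·██····    ┃                                    
━━━━━━━━━━━━━━┛                                    


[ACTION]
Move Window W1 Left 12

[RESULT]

-] p┃Moves: 0  0/3       ┃                         
 cac┃                    ┃                         
 typ┃                    ┃                         
 [+]┃                    ┃                         
    ┃                    ┃                         
    ┃                    ┃                         
    ┗━━━━━━━━━━━━━━━━━━━━┛                         
                ┃                                  
━━━━━━━━━━━━━━┓ ┃                                  
              ┃ ┃                                  
──────────────┨━┛                                  
              ┃                                    
·█········    ┃                                    
·███····█·    ┃                                    
········██    ┃                                    
···████·██    ┃                                    
█··█·····█    ┃                                    
·······███    ┃                                    
█···█··█··    ┃                                    
··█·██····    ┃                                    
━━━━━━━━━━━━━━┛                                    


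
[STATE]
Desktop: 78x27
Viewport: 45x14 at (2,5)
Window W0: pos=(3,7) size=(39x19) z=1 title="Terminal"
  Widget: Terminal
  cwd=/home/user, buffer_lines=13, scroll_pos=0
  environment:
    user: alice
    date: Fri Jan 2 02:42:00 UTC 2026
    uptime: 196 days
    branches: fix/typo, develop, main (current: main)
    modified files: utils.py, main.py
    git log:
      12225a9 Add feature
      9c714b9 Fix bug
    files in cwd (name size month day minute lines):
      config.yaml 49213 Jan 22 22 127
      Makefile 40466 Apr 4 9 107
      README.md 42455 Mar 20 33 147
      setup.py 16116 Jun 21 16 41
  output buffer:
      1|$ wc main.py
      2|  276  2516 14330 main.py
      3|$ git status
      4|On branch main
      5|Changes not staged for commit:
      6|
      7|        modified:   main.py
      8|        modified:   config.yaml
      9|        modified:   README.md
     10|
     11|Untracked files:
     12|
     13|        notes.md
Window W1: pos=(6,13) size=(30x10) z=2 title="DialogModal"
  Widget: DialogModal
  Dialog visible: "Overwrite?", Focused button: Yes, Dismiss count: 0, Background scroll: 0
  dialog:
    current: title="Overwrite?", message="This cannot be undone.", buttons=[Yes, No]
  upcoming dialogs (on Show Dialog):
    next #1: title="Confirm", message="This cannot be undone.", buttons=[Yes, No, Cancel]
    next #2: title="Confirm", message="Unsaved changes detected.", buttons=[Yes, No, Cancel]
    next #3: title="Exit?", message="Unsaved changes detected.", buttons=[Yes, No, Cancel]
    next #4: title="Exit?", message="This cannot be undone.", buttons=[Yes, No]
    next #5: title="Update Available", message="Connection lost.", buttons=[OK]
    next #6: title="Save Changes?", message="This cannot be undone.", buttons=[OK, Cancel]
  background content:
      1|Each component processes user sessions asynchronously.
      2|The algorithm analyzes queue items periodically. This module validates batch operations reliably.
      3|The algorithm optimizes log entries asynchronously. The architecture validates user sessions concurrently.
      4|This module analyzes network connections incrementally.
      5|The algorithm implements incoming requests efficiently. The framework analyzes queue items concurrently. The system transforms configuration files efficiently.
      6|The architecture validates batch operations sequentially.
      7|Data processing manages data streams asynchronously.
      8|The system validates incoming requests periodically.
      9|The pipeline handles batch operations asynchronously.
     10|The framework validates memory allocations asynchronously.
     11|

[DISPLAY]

                                             
                                             
 ┏━━━━━━━━━━━━━━━━━━━━━━━━━━━━━━━━━━━━━┓     
 ┃ Terminal                            ┃     
 ┠─────────────────────────────────────┨     
 ┃$ wc main.py                         ┃     
 ┃  276  2516 14330 main.py            ┃     
 ┃$ git status                         ┃     
 ┃On┏━━━━━━━━━━━━━━━━━━━━━━━━━━━━┓     ┃     
 ┃Ch┃ DialogModal                ┃     ┃     
 ┃  ┠────────────────────────────┨     ┃     
 ┃  ┃Ea┌──────────────────────┐se┃     ┃     
 ┃  ┃Th│      Overwrite?      │ue┃     ┃     
 ┃  ┃Th│This cannot be undone.│g ┃     ┃     


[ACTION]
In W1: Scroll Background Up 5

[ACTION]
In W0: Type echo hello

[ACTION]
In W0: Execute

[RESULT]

                                             
                                             
 ┏━━━━━━━━━━━━━━━━━━━━━━━━━━━━━━━━━━━━━┓     
 ┃ Terminal                            ┃     
 ┠─────────────────────────────────────┨     
 ┃  276  2516 14330 main.py            ┃     
 ┃$ git status                         ┃     
 ┃On branch main                       ┃     
 ┃Ch┏━━━━━━━━━━━━━━━━━━━━━━━━━━━━┓     ┃     
 ┃  ┃ DialogModal                ┃     ┃     
 ┃  ┠────────────────────────────┨     ┃     
 ┃  ┃Ea┌──────────────────────┐se┃     ┃     
 ┃  ┃Th│      Overwrite?      │ue┃     ┃     
 ┃  ┃Th│This cannot be undone.│g ┃     ┃     


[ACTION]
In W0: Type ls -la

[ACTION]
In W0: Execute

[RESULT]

                                             
                                             
 ┏━━━━━━━━━━━━━━━━━━━━━━━━━━━━━━━━━━━━━┓     
 ┃ Terminal                            ┃     
 ┠─────────────────────────────────────┨     
 ┃        modified:   main.py          ┃     
 ┃        modified:   config.yaml      ┃     
 ┃        modified:   README.md        ┃     
 ┃  ┏━━━━━━━━━━━━━━━━━━━━━━━━━━━━┓     ┃     
 ┃Un┃ DialogModal                ┃     ┃     
 ┃  ┠────────────────────────────┨     ┃     
 ┃  ┃Ea┌──────────────────────┐se┃     ┃     
 ┃$ ┃Th│      Overwrite?      │ue┃     ┃     
 ┃he┃Th│This cannot be undone.│g ┃     ┃     


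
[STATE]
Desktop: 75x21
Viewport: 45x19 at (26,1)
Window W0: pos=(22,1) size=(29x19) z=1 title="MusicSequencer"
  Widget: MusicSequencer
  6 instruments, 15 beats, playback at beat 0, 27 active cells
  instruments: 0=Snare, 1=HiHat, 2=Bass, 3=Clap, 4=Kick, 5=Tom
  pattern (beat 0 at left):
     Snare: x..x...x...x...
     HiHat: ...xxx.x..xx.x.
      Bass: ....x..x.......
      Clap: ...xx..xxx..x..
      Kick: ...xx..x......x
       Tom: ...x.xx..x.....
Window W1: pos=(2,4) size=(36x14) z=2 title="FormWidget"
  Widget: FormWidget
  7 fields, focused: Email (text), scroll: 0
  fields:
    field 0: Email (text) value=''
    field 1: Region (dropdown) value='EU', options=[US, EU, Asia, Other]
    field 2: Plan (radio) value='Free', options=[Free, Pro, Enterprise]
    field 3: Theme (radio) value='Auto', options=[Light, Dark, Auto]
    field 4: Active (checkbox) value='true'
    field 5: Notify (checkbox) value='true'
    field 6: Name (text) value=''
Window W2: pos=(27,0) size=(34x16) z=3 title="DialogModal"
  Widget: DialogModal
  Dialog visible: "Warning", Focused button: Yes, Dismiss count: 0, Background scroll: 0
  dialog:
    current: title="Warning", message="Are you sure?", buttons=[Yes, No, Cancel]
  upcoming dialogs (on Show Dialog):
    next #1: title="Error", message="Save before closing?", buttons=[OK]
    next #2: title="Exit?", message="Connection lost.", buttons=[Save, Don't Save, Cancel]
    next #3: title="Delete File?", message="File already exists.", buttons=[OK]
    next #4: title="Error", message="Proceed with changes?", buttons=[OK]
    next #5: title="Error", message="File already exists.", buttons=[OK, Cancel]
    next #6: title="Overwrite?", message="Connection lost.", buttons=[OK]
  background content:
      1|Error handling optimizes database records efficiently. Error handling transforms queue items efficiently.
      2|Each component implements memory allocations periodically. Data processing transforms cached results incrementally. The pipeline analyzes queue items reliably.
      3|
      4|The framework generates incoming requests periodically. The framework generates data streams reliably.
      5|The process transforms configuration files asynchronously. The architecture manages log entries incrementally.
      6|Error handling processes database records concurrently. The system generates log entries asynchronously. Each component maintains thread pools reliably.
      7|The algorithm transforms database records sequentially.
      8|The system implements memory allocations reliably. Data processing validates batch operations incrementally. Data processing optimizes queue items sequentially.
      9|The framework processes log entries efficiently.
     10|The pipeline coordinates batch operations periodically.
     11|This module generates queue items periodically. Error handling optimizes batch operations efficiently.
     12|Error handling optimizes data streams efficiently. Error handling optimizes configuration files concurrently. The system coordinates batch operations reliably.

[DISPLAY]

━┃ DialogModal                    ┃          
s┠────────────────────────────────┨          
─┃Error handling optimizes databas┃          
━┃Each component implements memory┃          
 ┃                                ┃          
─┃The ┌─────────────────────┐oming┃          
 ┃The │       Warning       │igura┃          
 ┃Erro│    Are you sure?    │tabas┃          
 ┃The │ [Yes]  No   Cancel  │tabas┃          
 ┃The └─────────────────────┘y all┃          
 ┃The framework processes log entr┃          
 ┃The pipeline coordinates batch o┃          
 ┃This module generates queue item┃          
 ┃Error handling optimizes data st┃          
 ┗━━━━━━━━━━━━━━━━━━━━━━━━━━━━━━━━┛          
           ┃            ┃                    
━━━━━━━━━━━┛            ┃                    
                        ┃                    
━━━━━━━━━━━━━━━━━━━━━━━━┛                    


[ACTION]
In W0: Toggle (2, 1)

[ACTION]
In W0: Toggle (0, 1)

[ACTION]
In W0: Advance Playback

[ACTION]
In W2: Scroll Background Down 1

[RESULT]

━┃ DialogModal                    ┃          
s┠────────────────────────────────┨          
─┃Each component implements memory┃          
━┃                                ┃          
 ┃The framework generates incoming┃          
─┃The ┌─────────────────────┐igura┃          
 ┃Erro│       Warning       │tabas┃          
 ┃The │    Are you sure?    │tabas┃          
 ┃The │ [Yes]  No   Cancel  │y all┃          
 ┃The └─────────────────────┘ entr┃          
 ┃The pipeline coordinates batch o┃          
 ┃This module generates queue item┃          
 ┃Error handling optimizes data st┃          
 ┃                                ┃          
 ┗━━━━━━━━━━━━━━━━━━━━━━━━━━━━━━━━┛          
           ┃            ┃                    
━━━━━━━━━━━┛            ┃                    
                        ┃                    
━━━━━━━━━━━━━━━━━━━━━━━━┛                    


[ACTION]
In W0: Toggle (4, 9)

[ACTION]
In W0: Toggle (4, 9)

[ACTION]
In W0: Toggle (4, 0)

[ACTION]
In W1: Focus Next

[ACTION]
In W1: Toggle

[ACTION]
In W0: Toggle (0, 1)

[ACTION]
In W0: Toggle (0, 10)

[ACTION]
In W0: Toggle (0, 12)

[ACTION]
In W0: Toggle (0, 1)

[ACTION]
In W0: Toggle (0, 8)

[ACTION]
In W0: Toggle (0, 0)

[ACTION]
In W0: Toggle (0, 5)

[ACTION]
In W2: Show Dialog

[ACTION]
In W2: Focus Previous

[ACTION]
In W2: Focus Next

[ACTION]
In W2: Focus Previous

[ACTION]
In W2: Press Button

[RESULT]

━┃ DialogModal                    ┃          
s┠────────────────────────────────┨          
─┃Each component implements memory┃          
━┃                                ┃          
 ┃The framework generates incoming┃          
─┃The process transforms configura┃          
 ┃Error handling processes databas┃          
 ┃The algorithm transforms databas┃          
 ┃The system implements memory all┃          
 ┃The framework processes log entr┃          
 ┃The pipeline coordinates batch o┃          
 ┃This module generates queue item┃          
 ┃Error handling optimizes data st┃          
 ┃                                ┃          
 ┗━━━━━━━━━━━━━━━━━━━━━━━━━━━━━━━━┛          
           ┃            ┃                    
━━━━━━━━━━━┛            ┃                    
                        ┃                    
━━━━━━━━━━━━━━━━━━━━━━━━┛                    


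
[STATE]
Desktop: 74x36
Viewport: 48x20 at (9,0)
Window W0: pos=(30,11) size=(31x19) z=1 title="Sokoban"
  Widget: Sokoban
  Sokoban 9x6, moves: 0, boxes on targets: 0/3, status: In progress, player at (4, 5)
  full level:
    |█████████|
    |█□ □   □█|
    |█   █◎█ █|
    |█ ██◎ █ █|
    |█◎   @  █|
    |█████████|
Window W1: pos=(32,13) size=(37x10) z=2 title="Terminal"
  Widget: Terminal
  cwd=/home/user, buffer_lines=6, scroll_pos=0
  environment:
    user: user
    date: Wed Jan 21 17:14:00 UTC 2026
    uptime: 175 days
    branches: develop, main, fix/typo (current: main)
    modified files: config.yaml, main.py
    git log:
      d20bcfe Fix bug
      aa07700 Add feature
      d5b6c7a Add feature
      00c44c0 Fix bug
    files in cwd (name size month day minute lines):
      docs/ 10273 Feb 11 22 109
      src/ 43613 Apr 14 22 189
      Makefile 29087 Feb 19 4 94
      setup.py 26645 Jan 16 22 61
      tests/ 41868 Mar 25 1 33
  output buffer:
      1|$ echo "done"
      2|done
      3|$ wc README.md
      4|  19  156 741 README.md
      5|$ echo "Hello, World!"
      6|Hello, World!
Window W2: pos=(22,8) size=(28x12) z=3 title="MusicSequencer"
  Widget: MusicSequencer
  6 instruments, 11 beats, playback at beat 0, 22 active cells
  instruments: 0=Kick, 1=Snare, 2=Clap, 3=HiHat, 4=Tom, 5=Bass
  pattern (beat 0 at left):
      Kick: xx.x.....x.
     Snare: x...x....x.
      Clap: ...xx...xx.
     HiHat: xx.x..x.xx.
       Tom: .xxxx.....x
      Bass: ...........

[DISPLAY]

                                                
                                                
                                                
                                                
                                                
                                                
                                                
                                                
             ┏━━━━━━━━━━━━━━━━━━━━━━━━━━┓       
             ┃ MusicSequencer           ┃       
             ┠──────────────────────────┨       
             ┃      ▼1234567890         ┃━━━━━━━
             ┃  Kick██·█·····█·         ┃       
             ┃ Snare█···█····█·         ┃━━━━━━━
             ┃  Clap···██···██·         ┃       
             ┃ HiHat██·█··█·██·         ┃───────
             ┃   Tom·████·····█         ┃       
             ┃  Bass···········         ┃       
             ┃                          ┃       
             ┗━━━━━━━━━━━━━━━━━━━━━━━━━━┛DME.md 


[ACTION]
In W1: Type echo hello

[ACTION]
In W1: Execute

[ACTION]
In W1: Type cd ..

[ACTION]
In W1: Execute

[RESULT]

                                                
                                                
                                                
                                                
                                                
                                                
                                                
                                                
             ┏━━━━━━━━━━━━━━━━━━━━━━━━━━┓       
             ┃ MusicSequencer           ┃       
             ┠──────────────────────────┨       
             ┃      ▼1234567890         ┃━━━━━━━
             ┃  Kick██·█·····█·         ┃       
             ┃ Snare█···█····█·         ┃━━━━━━━
             ┃  Clap···██···██·         ┃       
             ┃ HiHat██·█··█·██·         ┃───────
             ┃   Tom·████·····█         ┃       
             ┃  Bass···········         ┃       
             ┃                          ┃       
             ┗━━━━━━━━━━━━━━━━━━━━━━━━━━┛       


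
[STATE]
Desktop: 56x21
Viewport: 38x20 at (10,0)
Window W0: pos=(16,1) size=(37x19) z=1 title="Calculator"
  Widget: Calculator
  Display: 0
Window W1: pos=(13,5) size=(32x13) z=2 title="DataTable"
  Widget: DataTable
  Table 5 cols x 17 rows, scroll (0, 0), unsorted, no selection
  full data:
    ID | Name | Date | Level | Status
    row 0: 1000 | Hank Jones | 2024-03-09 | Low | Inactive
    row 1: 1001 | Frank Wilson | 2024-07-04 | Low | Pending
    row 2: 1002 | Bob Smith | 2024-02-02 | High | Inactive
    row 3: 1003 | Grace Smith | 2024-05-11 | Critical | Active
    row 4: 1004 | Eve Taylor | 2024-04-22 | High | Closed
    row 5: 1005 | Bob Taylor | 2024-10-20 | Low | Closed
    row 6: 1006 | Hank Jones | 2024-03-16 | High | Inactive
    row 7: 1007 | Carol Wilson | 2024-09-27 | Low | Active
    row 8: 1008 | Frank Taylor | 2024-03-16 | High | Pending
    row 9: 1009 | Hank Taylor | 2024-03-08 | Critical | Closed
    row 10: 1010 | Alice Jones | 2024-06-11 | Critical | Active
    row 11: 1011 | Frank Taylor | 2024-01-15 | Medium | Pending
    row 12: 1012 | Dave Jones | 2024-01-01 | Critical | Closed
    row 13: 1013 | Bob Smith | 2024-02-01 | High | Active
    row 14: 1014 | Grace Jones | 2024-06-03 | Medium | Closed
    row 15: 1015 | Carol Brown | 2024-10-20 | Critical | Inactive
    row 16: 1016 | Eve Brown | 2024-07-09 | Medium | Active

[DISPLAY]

                                      
      ┏━━━━━━━━━━━━━━━━━━━━━━━━━━━━━━━
      ┃ Calculator                    
      ┠───────────────────────────────
      ┃                               
   ┏━━━━━━━━━━━━━━━━━━━━━━━━━━━━━━┓   
   ┃ DataTable                    ┃   
   ┠──────────────────────────────┨   
   ┃ID  │Name        │Date      │L┃   
   ┃────┼────────────┼──────────┼─┃   
   ┃1000│Hank Jones  │2024-03-09│L┃   
   ┃1001│Frank Wilson│2024-07-04│L┃   
   ┃1002│Bob Smith   │2024-02-02│H┃   
   ┃1003│Grace Smith │2024-05-11│C┃   
   ┃1004│Eve Taylor  │2024-04-22│H┃   
   ┃1005│Bob Taylor  │2024-10-20│L┃   
   ┃1006│Hank Jones  │2024-03-16│H┃   
   ┗━━━━━━━━━━━━━━━━━━━━━━━━━━━━━━┛   
      ┃                               
      ┗━━━━━━━━━━━━━━━━━━━━━━━━━━━━━━━


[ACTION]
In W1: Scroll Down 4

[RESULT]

                                      
      ┏━━━━━━━━━━━━━━━━━━━━━━━━━━━━━━━
      ┃ Calculator                    
      ┠───────────────────────────────
      ┃                               
   ┏━━━━━━━━━━━━━━━━━━━━━━━━━━━━━━┓   
   ┃ DataTable                    ┃   
   ┠──────────────────────────────┨   
   ┃ID  │Name        │Date      │L┃   
   ┃────┼────────────┼──────────┼─┃   
   ┃1004│Eve Taylor  │2024-04-22│H┃   
   ┃1005│Bob Taylor  │2024-10-20│L┃   
   ┃1006│Hank Jones  │2024-03-16│H┃   
   ┃1007│Carol Wilson│2024-09-27│L┃   
   ┃1008│Frank Taylor│2024-03-16│H┃   
   ┃1009│Hank Taylor │2024-03-08│C┃   
   ┃1010│Alice Jones │2024-06-11│C┃   
   ┗━━━━━━━━━━━━━━━━━━━━━━━━━━━━━━┛   
      ┃                               
      ┗━━━━━━━━━━━━━━━━━━━━━━━━━━━━━━━


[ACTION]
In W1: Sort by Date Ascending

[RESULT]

                                      
      ┏━━━━━━━━━━━━━━━━━━━━━━━━━━━━━━━
      ┃ Calculator                    
      ┠───────────────────────────────
      ┃                               
   ┏━━━━━━━━━━━━━━━━━━━━━━━━━━━━━━┓   
   ┃ DataTable                    ┃   
   ┠──────────────────────────────┨   
   ┃ID  │Name        │Date     ▲│L┃   
   ┃────┼────────────┼──────────┼─┃   
   ┃1009│Hank Taylor │2024-03-08│C┃   
   ┃1000│Hank Jones  │2024-03-09│L┃   
   ┃1006│Hank Jones  │2024-03-16│H┃   
   ┃1008│Frank Taylor│2024-03-16│H┃   
   ┃1004│Eve Taylor  │2024-04-22│H┃   
   ┃1003│Grace Smith │2024-05-11│C┃   
   ┃1014│Grace Jones │2024-06-03│M┃   
   ┗━━━━━━━━━━━━━━━━━━━━━━━━━━━━━━┛   
      ┃                               
      ┗━━━━━━━━━━━━━━━━━━━━━━━━━━━━━━━


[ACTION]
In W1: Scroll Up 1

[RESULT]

                                      
      ┏━━━━━━━━━━━━━━━━━━━━━━━━━━━━━━━
      ┃ Calculator                    
      ┠───────────────────────────────
      ┃                               
   ┏━━━━━━━━━━━━━━━━━━━━━━━━━━━━━━┓   
   ┃ DataTable                    ┃   
   ┠──────────────────────────────┨   
   ┃ID  │Name        │Date     ▲│L┃   
   ┃────┼────────────┼──────────┼─┃   
   ┃1002│Bob Smith   │2024-02-02│H┃   
   ┃1009│Hank Taylor │2024-03-08│C┃   
   ┃1000│Hank Jones  │2024-03-09│L┃   
   ┃1006│Hank Jones  │2024-03-16│H┃   
   ┃1008│Frank Taylor│2024-03-16│H┃   
   ┃1004│Eve Taylor  │2024-04-22│H┃   
   ┃1003│Grace Smith │2024-05-11│C┃   
   ┗━━━━━━━━━━━━━━━━━━━━━━━━━━━━━━┛   
      ┃                               
      ┗━━━━━━━━━━━━━━━━━━━━━━━━━━━━━━━


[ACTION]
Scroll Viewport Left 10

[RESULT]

                                      
                ┏━━━━━━━━━━━━━━━━━━━━━
                ┃ Calculator          
                ┠─────────────────────
                ┃                     
             ┏━━━━━━━━━━━━━━━━━━━━━━━━
             ┃ DataTable              
             ┠────────────────────────
             ┃ID  │Name        │Date  
             ┃────┼────────────┼──────
             ┃1002│Bob Smith   │2024-0
             ┃1009│Hank Taylor │2024-0
             ┃1000│Hank Jones  │2024-0
             ┃1006│Hank Jones  │2024-0
             ┃1008│Frank Taylor│2024-0
             ┃1004│Eve Taylor  │2024-0
             ┃1003│Grace Smith │2024-0
             ┗━━━━━━━━━━━━━━━━━━━━━━━━
                ┃                     
                ┗━━━━━━━━━━━━━━━━━━━━━


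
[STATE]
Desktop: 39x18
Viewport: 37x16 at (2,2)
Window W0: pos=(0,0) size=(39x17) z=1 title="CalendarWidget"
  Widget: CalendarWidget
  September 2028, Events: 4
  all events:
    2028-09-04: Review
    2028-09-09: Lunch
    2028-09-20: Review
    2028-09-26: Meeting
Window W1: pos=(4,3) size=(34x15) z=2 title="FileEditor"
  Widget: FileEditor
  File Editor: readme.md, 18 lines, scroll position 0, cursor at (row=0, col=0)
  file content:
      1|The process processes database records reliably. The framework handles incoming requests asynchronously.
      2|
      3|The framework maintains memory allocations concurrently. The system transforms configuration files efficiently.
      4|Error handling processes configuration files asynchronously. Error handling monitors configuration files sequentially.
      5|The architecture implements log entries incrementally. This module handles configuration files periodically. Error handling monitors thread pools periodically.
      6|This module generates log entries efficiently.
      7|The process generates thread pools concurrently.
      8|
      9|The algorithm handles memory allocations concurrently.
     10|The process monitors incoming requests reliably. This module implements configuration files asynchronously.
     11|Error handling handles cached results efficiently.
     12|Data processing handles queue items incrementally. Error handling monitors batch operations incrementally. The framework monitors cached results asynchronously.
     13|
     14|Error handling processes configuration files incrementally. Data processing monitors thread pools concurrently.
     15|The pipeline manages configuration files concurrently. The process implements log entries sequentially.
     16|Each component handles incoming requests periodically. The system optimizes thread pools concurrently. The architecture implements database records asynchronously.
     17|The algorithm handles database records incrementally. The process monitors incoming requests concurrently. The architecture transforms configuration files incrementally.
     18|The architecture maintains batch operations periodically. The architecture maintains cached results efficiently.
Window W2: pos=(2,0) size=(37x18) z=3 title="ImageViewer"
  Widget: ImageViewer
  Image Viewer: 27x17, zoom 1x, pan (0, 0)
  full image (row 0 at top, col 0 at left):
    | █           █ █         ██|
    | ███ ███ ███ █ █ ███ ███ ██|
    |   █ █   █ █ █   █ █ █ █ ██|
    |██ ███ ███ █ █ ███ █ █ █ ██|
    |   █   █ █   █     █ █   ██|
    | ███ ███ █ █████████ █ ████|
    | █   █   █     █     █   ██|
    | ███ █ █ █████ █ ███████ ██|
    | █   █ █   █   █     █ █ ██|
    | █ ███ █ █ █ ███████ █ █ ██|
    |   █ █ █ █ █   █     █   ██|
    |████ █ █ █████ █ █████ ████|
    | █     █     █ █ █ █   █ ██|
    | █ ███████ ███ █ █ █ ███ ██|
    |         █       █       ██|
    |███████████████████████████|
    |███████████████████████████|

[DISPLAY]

┠───────────────────────────────────┨
┃ █           █ █         ██        ┃
┃ ███ ███ ███ █ █ ███ ███ ██        ┃
┃   █ █   █ █ █   █ █ █ █ ██        ┃
┃██ ███ ███ █ █ ███ █ █ █ ██        ┃
┃   █   █ █   █     █ █   ██        ┃
┃ ███ ███ █ █████████ █ ████        ┃
┃ █   █   █     █     █   ██        ┃
┃ ███ █ █ █████ █ ███████ ██        ┃
┃ █   █ █   █   █     █ █ ██        ┃
┃ █ ███ █ █ █ ███████ █ █ ██        ┃
┃   █ █ █ █ █   █     █   ██        ┃
┃████ █ █ █████ █ █████ ████        ┃
┃ █     █     █ █ █ █   █ ██        ┃
┃ █ ███████ ███ █ █ █ ███ ██        ┃
┗━━━━━━━━━━━━━━━━━━━━━━━━━━━━━━━━━━━┛


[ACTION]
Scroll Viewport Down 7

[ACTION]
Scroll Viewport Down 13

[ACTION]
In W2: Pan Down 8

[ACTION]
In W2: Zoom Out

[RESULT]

┠───────────────────────────────────┨
┃ █   █ █   █   █     █ █ ██        ┃
┃ █ ███ █ █ █ ███████ █ █ ██        ┃
┃   █ █ █ █ █   █     █   ██        ┃
┃████ █ █ █████ █ █████ ████        ┃
┃ █     █     █ █ █ █   █ ██        ┃
┃ █ ███████ ███ █ █ █ ███ ██        ┃
┃         █       █       ██        ┃
┃███████████████████████████        ┃
┃███████████████████████████        ┃
┃                                   ┃
┃                                   ┃
┃                                   ┃
┃                                   ┃
┃                                   ┃
┗━━━━━━━━━━━━━━━━━━━━━━━━━━━━━━━━━━━┛


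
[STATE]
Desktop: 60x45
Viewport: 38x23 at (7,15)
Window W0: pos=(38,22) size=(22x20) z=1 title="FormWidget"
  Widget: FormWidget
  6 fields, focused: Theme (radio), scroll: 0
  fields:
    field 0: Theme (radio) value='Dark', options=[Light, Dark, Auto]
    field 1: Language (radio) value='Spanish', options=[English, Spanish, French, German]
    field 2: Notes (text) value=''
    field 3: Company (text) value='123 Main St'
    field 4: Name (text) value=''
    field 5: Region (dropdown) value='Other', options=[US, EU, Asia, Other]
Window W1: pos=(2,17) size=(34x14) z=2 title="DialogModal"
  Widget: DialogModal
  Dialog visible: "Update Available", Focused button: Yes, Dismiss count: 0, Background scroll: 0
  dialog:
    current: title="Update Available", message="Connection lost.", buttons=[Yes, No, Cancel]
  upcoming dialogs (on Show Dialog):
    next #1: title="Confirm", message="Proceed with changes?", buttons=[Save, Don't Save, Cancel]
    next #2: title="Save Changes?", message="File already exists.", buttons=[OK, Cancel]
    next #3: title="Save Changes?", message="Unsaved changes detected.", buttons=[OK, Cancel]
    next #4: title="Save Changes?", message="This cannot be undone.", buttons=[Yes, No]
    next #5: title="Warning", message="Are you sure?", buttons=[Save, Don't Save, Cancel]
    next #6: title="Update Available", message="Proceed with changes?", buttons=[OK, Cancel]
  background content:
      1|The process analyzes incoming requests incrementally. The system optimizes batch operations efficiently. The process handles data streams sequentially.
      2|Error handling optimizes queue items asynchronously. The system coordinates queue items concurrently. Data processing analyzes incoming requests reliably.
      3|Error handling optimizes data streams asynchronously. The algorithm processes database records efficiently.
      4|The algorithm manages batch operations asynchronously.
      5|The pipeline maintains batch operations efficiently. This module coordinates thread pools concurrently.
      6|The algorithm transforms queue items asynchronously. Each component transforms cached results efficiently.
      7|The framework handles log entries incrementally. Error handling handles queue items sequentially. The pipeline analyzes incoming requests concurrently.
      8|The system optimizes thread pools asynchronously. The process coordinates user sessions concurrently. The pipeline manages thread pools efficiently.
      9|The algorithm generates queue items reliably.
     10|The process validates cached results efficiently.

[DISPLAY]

                                      
                                      
━━━━━━━━━━━━━━━━━━━━━━━━━━━━┓         
logModal                    ┃         
────────────────────────────┨         
process analyzes incoming re┃         
r handling optimizes queue i┃         
┌─────────────────────┐ta st┃  ┏━━━━━━
│   Update Available  │ oper┃  ┃ FormW
│   Connection lost.  │h ope┃  ┠──────
│ [Yes]  No   Cancel  │eue i┃  ┃> Them
└─────────────────────┘ntrie┃  ┃  Lang
system optimizes thread pool┃  ┃  Note
algorithm generates queue it┃  ┃  Comp
process validates cached res┃  ┃  Name
━━━━━━━━━━━━━━━━━━━━━━━━━━━━┛  ┃  Regi
                               ┃      
                               ┃      
                               ┃      
                               ┃      
                               ┃      
                               ┃      
                               ┃      


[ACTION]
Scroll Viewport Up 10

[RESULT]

                                      
                                      
                                      
                                      
                                      
                                      
                                      
                                      
                                      
                                      
                                      
                                      
━━━━━━━━━━━━━━━━━━━━━━━━━━━━┓         
logModal                    ┃         
────────────────────────────┨         
process analyzes incoming re┃         
r handling optimizes queue i┃         
┌─────────────────────┐ta st┃  ┏━━━━━━
│   Update Available  │ oper┃  ┃ FormW
│   Connection lost.  │h ope┃  ┠──────
│ [Yes]  No   Cancel  │eue i┃  ┃> Them
└─────────────────────┘ntrie┃  ┃  Lang
system optimizes thread pool┃  ┃  Note


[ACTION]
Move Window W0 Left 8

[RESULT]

                                      
                                      
                                      
                                      
                                      
                                      
                                      
                                      
                                      
                                      
                                      
                                      
━━━━━━━━━━━━━━━━━━━━━━━━━━━━┓         
logModal                    ┃         
────────────────────────────┨         
process analyzes incoming re┃         
r handling optimizes queue i┃         
┌─────────────────────┐ta st┃━━━━━━━━━
│   Update Available  │ oper┃Widget   
│   Connection lost.  │h ope┃─────────
│ [Yes]  No   Cancel  │eue i┃me:      
└─────────────────────┘ntrie┃guage:   
system optimizes thread pool┃es:      


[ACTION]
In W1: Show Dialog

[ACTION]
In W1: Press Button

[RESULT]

                                      
                                      
                                      
                                      
                                      
                                      
                                      
                                      
                                      
                                      
                                      
                                      
━━━━━━━━━━━━━━━━━━━━━━━━━━━━┓         
logModal                    ┃         
────────────────────────────┨         
process analyzes incoming re┃         
r handling optimizes queue i┃         
r handling optimizes data st┃━━━━━━━━━
algorithm manages batch oper┃Widget   
pipeline maintains batch ope┃─────────
algorithm transforms queue i┃me:      
framework handles log entrie┃guage:   
system optimizes thread pool┃es:      
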